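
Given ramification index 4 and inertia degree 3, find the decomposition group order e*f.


|D_P| = e * f
= 4 * 3
= 12

12


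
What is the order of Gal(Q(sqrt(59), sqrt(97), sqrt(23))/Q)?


The 3 square roots of distinct primes are multiplicatively independent over Q,
so [K:Q] = 2^3 and Gal(K/Q) is isomorphic to (Z/2Z)^3.
|Gal| = 2^3 = 8

8


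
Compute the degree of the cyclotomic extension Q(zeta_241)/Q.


The degree equals Euler's totient phi(241).
241 = 241
phi(241) = 240

240


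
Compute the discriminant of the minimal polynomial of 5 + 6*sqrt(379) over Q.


The element 5 + 6*sqrt(379) has minimal polynomial:
x^2 - 10*x - 13619
Discriminant = (-10)^2 - 4*(-13619)
= 100 + 54476
= 54576

54576


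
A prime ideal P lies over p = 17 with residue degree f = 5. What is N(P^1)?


N(P^a) = p^(a*f)
= 17^(1*5)
= 17^5
= 1419857

1419857


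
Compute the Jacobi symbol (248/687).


Compute (248/687) via quadratic reciprocity:
  pull out 2: (2/687) = +1  (since 687 mod 8 = 7)
  pull out 2: (2/687) = +1  (since 687 mod 8 = 7)
  pull out 2: (2/687) = +1  (since 687 mod 8 = 7)
  reciprocity: (31/687) -> -(687/31)
  reduce: (5/31)
  reciprocity: (5/31) -> +(31/5)
  reduce: (1/5)
  (1/5) = 1
Product of signs = -1

-1


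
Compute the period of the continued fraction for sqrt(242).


Run the CF algorithm for sqrt(242).
a_0 = floor(sqrt(242)) = 15; set m_0=0, q_0=1.
Recurrence: m' = q*a - m,  q' = (d - m'^2)/q,  a' = floor((a_0 + m')/q').
  step 1: m=15, q=17, a=1
  step 2: m=2, q=14, a=1
  step 3: m=12, q=7, a=3
  step 4: m=9, q=23, a=1
  step 5: m=14, q=2, a=14
  step 6: m=14, q=23, a=1
  step 7: m=9, q=7, a=3
  step 8: m=12, q=14, a=1
  step 9: m=2, q=17, a=1
  step 10: m=15, q=1, a=30
a_10 = 2*a_0 = 30, so the period closes here.
sqrt(242) = [15; 1, 1, 3, 1, 14, 1, 3, 1, 1, 30]
Period length = 10

10


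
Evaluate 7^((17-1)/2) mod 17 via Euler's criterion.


p = 17 is prime and the exponent is (p-1)/2 = 8, so by Euler's criterion 7^8 = (7/17) = +1 or -1 mod 17.
Compute by square-and-multiply:
  8 = 8 (binary 1000)
  Repeated squaring mod 17: 7^1 = 7, 7^2 = 15, 7^4 = 4, 7^8 = 16
  7^8 = 16 mod 17
Result 16 = p - 1 = -1 mod 17: 7 is a quadratic non-residue mod 17. As a residue in [0, p-1] the value is 16.
7^8 mod 17 = 16

16


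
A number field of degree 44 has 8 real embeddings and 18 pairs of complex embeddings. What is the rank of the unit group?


By Dirichlet's unit theorem:
rank = r1 + r2 - 1
= 8 + 18 - 1
= 25

25


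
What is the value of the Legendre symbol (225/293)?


p = 293 is prime, so compute (225/293) with the reciprocity algorithm (Jacobi-symbol steps: pull out 2s via (2/n), flip via reciprocity, reduce):
  reciprocity: (225/293) -> +(293/225)
  reduce: (68/225)
  pull out 2: (2/225) = +1  (since 225 mod 8 = 1)
  pull out 2: (2/225) = +1  (since 225 mod 8 = 1)
  reciprocity: (17/225) -> +(225/17)
  reduce: (4/17)
  pull out 2: (2/17) = +1  (since 17 mod 8 = 1)
  pull out 2: (2/17) = +1  (since 17 mod 8 = 1)
  (1/17) = 1
Product of signs = 1
(225/293) = 1

1


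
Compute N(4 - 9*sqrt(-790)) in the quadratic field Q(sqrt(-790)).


N(a + b*sqrt(d)) = a^2 - d*b^2
= (4)^2 - (-790)*(-9)^2
= 16 + 63990
= 64006

64006


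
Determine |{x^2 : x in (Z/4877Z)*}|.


For prime p, the number of non-zero quadratic residues is (p-1)/2.
= (4877-1)/2
= 2438

2438


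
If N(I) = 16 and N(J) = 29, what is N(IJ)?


N(IJ) = N(I) * N(J)
= 16 * 29
= 464

464


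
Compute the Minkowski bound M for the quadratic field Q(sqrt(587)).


d = 587, d mod 4 = 3, so disc(K) = 4d = 2348; |disc(K)| = 2348
Real quadratic field, so n = 2, s = r2 = 0, r1 = 2
M = (n!/n^n) * (4/pi)^s * sqrt(|disc(K)|) = (2!/2^2) * (4/pi)^0 * sqrt(2348)
= 0.5 * 1.000000 * 48.456166
= 24.2281

24.2281


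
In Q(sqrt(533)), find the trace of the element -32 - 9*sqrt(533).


Tr(a + b*sqrt(d)) = (a + b*sqrt(d)) + (a - b*sqrt(d)) = 2a
= 2 * (-32)
= -64

-64


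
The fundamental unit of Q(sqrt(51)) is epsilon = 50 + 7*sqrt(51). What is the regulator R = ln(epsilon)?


epsilon = 50 + 7*sqrt(51)
= 99.9900
R = ln(99.9900)
= 4.6051

4.6051


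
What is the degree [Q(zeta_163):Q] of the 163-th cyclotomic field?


The degree equals Euler's totient phi(163).
163 = 163
phi(163) = 162

162


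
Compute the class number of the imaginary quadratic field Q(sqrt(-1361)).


K = Q(sqrt(-1361)). d mod 4 = 3, so D = disc(K) = 4d = -5444
h(K) equals the number of primitive reduced positive-definite forms (a, b, c) = a*x^2 + b*x*y + c*y^2 with b^2 - 4ac = D,
where reduced means |b| <= a <= c, with b >= 0 whenever |b| = a or a = c, and primitive means gcd(a, b, c) = 1.
Reduced forces 3a^2 <= |D| = 5444, so 1 <= a <= 42; b must have the parity of D, and c = (b^2 - D)/(4a) must be an integer >= a.
Enumerate a = 1..42, b in [-a, a]:
  a=1: (1, 0, 1361)  [1]
  a=2: (2, 2, 681)  [1]
  a=3: (3, -2, 454), (3, 2, 454)  [2]
  a=4: none
  a=5: (5, -4, 273), (5, 4, 273)  [2]
  a=6: (6, -2, 227), (6, 2, 227)  [2]
  a=7: (7, -4, 195), (7, 4, 195)  [2]
  a=8: none
  a=9: (9, -8, 153), (9, 8, 153)  [2]
  a=10: (10, -6, 137), (10, 6, 137)  [2]
  a=11: (11, -10, 126), (11, 10, 126)  [2]
  a=12: none
  a=13: (13, -4, 105), (13, 4, 105)  [2]
  a=14: (14, -10, 99), (14, 10, 99)  [2]
  a=15: (15, -14, 94), (15, -4, 91), (15, 4, 91), (15, 14, 94)  [4]
  a=16: none
  a=17: (17, -8, 81), (17, 8, 81)  [2]
  a=18: (18, -10, 77), (18, 10, 77)  [2]
  a=19: (19, -16, 75), (19, 16, 75)  [2]
  a=20: none
  a=21: (21, -10, 66), (21, -4, 65), (21, 4, 65), (21, 10, 66)  [4]
  a=22: (22, -10, 63), (22, 10, 63)  [2]
  a=23..24: none
  a=25: (25, -16, 57), (25, 16, 57)  [2]
  a=26: (26, -22, 57), (26, 22, 57)  [2]
  a=27: (27, -8, 51), (27, 8, 51)  [2]
  a=28..29: none
  a=30: (30, -26, 51), (30, -14, 47), (30, 14, 47), (30, 26, 51)  [4]
  a=31..32: none
  a=33: (33, -32, 49), (33, -10, 42), (33, 10, 42), (33, 32, 49)  [4]
  a=34: (34, -26, 45), (34, 26, 45)  [2]
  a=35: (35, -24, 43), (35, -4, 39), (35, 4, 39), (35, 24, 43)  [4]
  a=36..37: none
  a=38: (38, -22, 39), (38, 22, 39)  [2]
  a=39..40: none
  a=41: (41, -38, 42), (41, 38, 42)  [2]
  a=42: none
Total reduced forms: 1 + 1 + 2 + 2 + 2 + 2 + 2 + 2 + 2 + 2 + 2 + 4 + 2 + 2 + 2 + 4 + 2 + 2 + 2 + 2 + 4 + 4 + 2 + 4 + 2 + 2 = 60
h = 60

60


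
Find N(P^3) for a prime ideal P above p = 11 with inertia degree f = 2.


N(P^a) = p^(a*f)
= 11^(3*2)
= 11^6
= 1771561

1771561


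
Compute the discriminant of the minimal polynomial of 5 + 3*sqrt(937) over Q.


The element 5 + 3*sqrt(937) has minimal polynomial:
x^2 - 10*x - 8408
Discriminant = (-10)^2 - 4*(-8408)
= 100 + 33632
= 33732

33732


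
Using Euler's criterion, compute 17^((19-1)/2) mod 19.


p = 19 is prime and the exponent is (p-1)/2 = 9, so by Euler's criterion 17^9 = (17/19) = +1 or -1 mod 19.
Compute by square-and-multiply:
  9 = 8 + 1 (binary 1001)
  Repeated squaring mod 19: 17^1 = 17, 17^2 = 4, 17^4 = 16, 17^8 = 9
  17^9 = 17^8 * 17^1 = 9 * 17 mod 19
    9 * 17 = 153 = 1 mod 19
  17^9 = 1 mod 19
Result 1: 17 is a quadratic residue mod 19.
17^9 mod 19 = 1

1


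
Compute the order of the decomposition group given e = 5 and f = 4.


|D_P| = e * f
= 5 * 4
= 20

20


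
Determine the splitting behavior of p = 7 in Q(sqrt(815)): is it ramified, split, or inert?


K = Q(sqrt(815)). Since d mod 4 = 3, disc(K) = 3260.
Check p | disc: 3260 mod 7 = 5.
p does not divide disc. Compute Legendre symbol (d/p):
3^((7-1)/2) mod 7 = -1
(d/p) = -1, so p is inert: (p) stays prime with e=1, f=2, g=1.
Therefore p is inert.

inert


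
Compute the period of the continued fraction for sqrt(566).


Run the CF algorithm for sqrt(566).
a_0 = floor(sqrt(566)) = 23; set m_0=0, q_0=1.
Recurrence: m' = q*a - m,  q' = (d - m'^2)/q,  a' = floor((a_0 + m')/q').
  step 1: m=23, q=37, a=1
  step 2: m=14, q=10, a=3
  step 3: m=16, q=31, a=1
  step 4: m=15, q=11, a=3
  step 5: m=18, q=22, a=1
  step 6: m=4, q=25, a=1
  step 7: m=21, q=5, a=8
  step 8: m=19, q=41, a=1
  step 9: m=22, q=2, a=22
  step 10: m=22, q=41, a=1
  step 11: m=19, q=5, a=8
  step 12: m=21, q=25, a=1
  step 13: m=4, q=22, a=1
  step 14: m=18, q=11, a=3
  step 15: m=15, q=31, a=1
  step 16: m=16, q=10, a=3
  step 17: m=14, q=37, a=1
  step 18: m=23, q=1, a=46
a_18 = 2*a_0 = 46, so the period closes here.
sqrt(566) = [23; 1, 3, 1, 3, 1, 1, 8, 1, 22, 1, 8, 1, 1, 3, 1, 3, 1, 46]
Period length = 18

18


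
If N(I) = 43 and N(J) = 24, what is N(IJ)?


N(IJ) = N(I) * N(J)
= 43 * 24
= 1032

1032


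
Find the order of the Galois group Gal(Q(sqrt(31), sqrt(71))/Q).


The 2 square roots of distinct primes are multiplicatively independent over Q,
so [K:Q] = 2^2 and Gal(K/Q) is isomorphic to (Z/2Z)^2.
|Gal| = 2^2 = 4

4


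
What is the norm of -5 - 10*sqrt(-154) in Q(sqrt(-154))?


N(a + b*sqrt(d)) = a^2 - d*b^2
= (-5)^2 - (-154)*(-10)^2
= 25 + 15400
= 15425

15425


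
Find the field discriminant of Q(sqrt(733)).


For K = Q(sqrt(d)) with d squarefree: disc(K) = d if d = 1 mod 4, and disc(K) = 4d if d = 2 or 3 mod 4.
Here d = 733, and d mod 4 = 1.
d = 1 mod 4 (O_K = Z[(1+sqrt(d))/2]), so disc(K) = d = 733

733


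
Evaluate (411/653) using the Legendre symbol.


p = 653 is prime, so compute (411/653) with the reciprocity algorithm (Jacobi-symbol steps: pull out 2s via (2/n), flip via reciprocity, reduce):
  reciprocity: (411/653) -> +(653/411)
  reduce: (242/411)
  pull out 2: (2/411) = -1  (since 411 mod 8 = 3)
  reciprocity: (121/411) -> +(411/121)
  reduce: (48/121)
  pull out 2: (2/121) = +1  (since 121 mod 8 = 1)
  pull out 2: (2/121) = +1  (since 121 mod 8 = 1)
  pull out 2: (2/121) = +1  (since 121 mod 8 = 1)
  pull out 2: (2/121) = +1  (since 121 mod 8 = 1)
  reciprocity: (3/121) -> +(121/3)
  reduce: (1/3)
  (1/3) = 1
Product of signs = -1
(411/653) = -1

-1


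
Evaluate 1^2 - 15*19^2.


x^2 - d*y^2
= 1^2 - 15*19^2
= 1 - 5415
= -5414

-5414


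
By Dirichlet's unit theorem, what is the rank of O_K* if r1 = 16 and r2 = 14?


By Dirichlet's unit theorem:
rank = r1 + r2 - 1
= 16 + 14 - 1
= 29

29


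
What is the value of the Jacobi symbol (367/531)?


Compute (367/531) via quadratic reciprocity:
  reciprocity: (367/531) -> -(531/367)
  reduce: (164/367)
  pull out 2: (2/367) = +1  (since 367 mod 8 = 7)
  pull out 2: (2/367) = +1  (since 367 mod 8 = 7)
  reciprocity: (41/367) -> +(367/41)
  reduce: (39/41)
  reciprocity: (39/41) -> +(41/39)
  reduce: (2/39)
  pull out 2: (2/39) = +1  (since 39 mod 8 = 7)
  (1/39) = 1
Product of signs = -1

-1


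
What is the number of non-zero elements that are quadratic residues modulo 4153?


For prime p, the number of non-zero quadratic residues is (p-1)/2.
= (4153-1)/2
= 2076

2076


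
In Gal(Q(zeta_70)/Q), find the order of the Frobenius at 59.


The Frobenius at p in Gal(Q(zeta_n)/Q) = (Z/nZ)* is the class of p, so its order is ord_70(59), the smallest k >= 1 with 59^k = 1 mod 70.
n = 70 = 2 * 5 * 7, phi(70) = 24; the order divides phi(n).
Divisors of 24: 1, 2, 3, 4, 6, 8, 12, 24
Repeated squaring mod 70: 59^1 = 59, 59^2 = 51, 59^4 = 11, 59^8 = 51, 59^16 = 11
Test divisors in increasing order:
  k=1: 59^1 = 59 mod 70
  k=2: 59^2 = 51 mod 70
  k=3: 59^3 = 51 * 59 = 69 mod 70
  k=4: 59^4 = 11 mod 70
  k=6: 59^6 = 11 * 51 = 1 mod 70  <- first divisor giving 1
Order = 6

6


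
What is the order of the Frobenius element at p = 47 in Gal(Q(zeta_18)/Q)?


The Frobenius at p in Gal(Q(zeta_n)/Q) = (Z/nZ)* is the class of p, so its order is ord_18(47), the smallest k >= 1 with 47^k = 1 mod 18.
n = 18 = 2 * 3^2, phi(18) = 6; the order divides phi(n).
Divisors of 6: 1, 2, 3, 6
Repeated squaring mod 18: 47^1 = 11, 47^2 = 13, 47^4 = 7
Test divisors in increasing order:
  k=1: 47^1 = 11 mod 18
  k=2: 47^2 = 13 mod 18
  k=3: 47^3 = 13 * 11 = 17 mod 18
  k=6: 47^6 = 7 * 13 = 1 mod 18  <- first divisor giving 1
Order = 6

6


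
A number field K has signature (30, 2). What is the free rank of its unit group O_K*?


By Dirichlet's unit theorem:
rank = r1 + r2 - 1
= 30 + 2 - 1
= 31

31


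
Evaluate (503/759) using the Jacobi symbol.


Compute (503/759) via quadratic reciprocity:
  reciprocity: (503/759) -> -(759/503)
  reduce: (256/503)
  pull out 2: (2/503) = +1  (since 503 mod 8 = 7)
  pull out 2: (2/503) = +1  (since 503 mod 8 = 7)
  pull out 2: (2/503) = +1  (since 503 mod 8 = 7)
  pull out 2: (2/503) = +1  (since 503 mod 8 = 7)
  pull out 2: (2/503) = +1  (since 503 mod 8 = 7)
  pull out 2: (2/503) = +1  (since 503 mod 8 = 7)
  pull out 2: (2/503) = +1  (since 503 mod 8 = 7)
  pull out 2: (2/503) = +1  (since 503 mod 8 = 7)
  (1/503) = 1
Product of signs = -1

-1


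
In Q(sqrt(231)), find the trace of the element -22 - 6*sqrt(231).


Tr(a + b*sqrt(d)) = (a + b*sqrt(d)) + (a - b*sqrt(d)) = 2a
= 2 * (-22)
= -44

-44


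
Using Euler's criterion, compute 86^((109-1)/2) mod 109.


p = 109 is prime and the exponent is (p-1)/2 = 54, so by Euler's criterion 86^54 = (86/109) = +1 or -1 mod 109.
Compute by square-and-multiply:
  54 = 32 + 16 + 4 + 2 (binary 110110)
  Repeated squaring mod 109: 86^1 = 86, 86^2 = 93, 86^4 = 38, 86^8 = 27, 86^16 = 75, 86^32 = 66
  86^54 = 86^32 * 86^16 * 86^4 * 86^2 = 66 * 75 * 38 * 93 mod 109
    66 * 75 = 4950 = 45 mod 109
    45 * 38 = 1710 = 75 mod 109
    75 * 93 = 6975 = 108 mod 109
  86^54 = 108 mod 109
Result 108 = p - 1 = -1 mod 109: 86 is a quadratic non-residue mod 109. As a residue in [0, p-1] the value is 108.
86^54 mod 109 = 108

108


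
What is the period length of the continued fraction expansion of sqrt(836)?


Run the CF algorithm for sqrt(836).
a_0 = floor(sqrt(836)) = 28; set m_0=0, q_0=1.
Recurrence: m' = q*a - m,  q' = (d - m'^2)/q,  a' = floor((a_0 + m')/q').
  step 1: m=28, q=52, a=1
  step 2: m=24, q=5, a=10
  step 3: m=26, q=32, a=1
  step 4: m=6, q=25, a=1
  step 5: m=19, q=19, a=2
  step 6: m=19, q=25, a=1
  step 7: m=6, q=32, a=1
  step 8: m=26, q=5, a=10
  step 9: m=24, q=52, a=1
  step 10: m=28, q=1, a=56
a_10 = 2*a_0 = 56, so the period closes here.
sqrt(836) = [28; 1, 10, 1, 1, 2, 1, 1, 10, 1, 56]
Period length = 10

10


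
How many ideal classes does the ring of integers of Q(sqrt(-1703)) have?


K = Q(sqrt(-1703)). d mod 4 = 1, so D = disc(K) = d = -1703
h(K) equals the number of primitive reduced positive-definite forms (a, b, c) = a*x^2 + b*x*y + c*y^2 with b^2 - 4ac = D,
where reduced means |b| <= a <= c, with b >= 0 whenever |b| = a or a = c, and primitive means gcd(a, b, c) = 1.
Reduced forces 3a^2 <= |D| = 1703, so 1 <= a <= 23; b must have the parity of D, and c = (b^2 - D)/(4a) must be an integer >= a.
Enumerate a = 1..23, b in [-a, a]:
  a=1: (1, 1, 426)  [1]
  a=2: (2, -1, 213), (2, 1, 213)  [2]
  a=3: (3, -1, 142), (3, 1, 142)  [2]
  a=4: (4, -3, 107), (4, 3, 107)  [2]
  a=5: none
  a=6: (6, -5, 72), (6, -1, 71), (6, 1, 71), (6, 5, 72)  [4]
  a=7: none
  a=8: (8, -5, 54), (8, 5, 54)  [2]
  a=9: (9, -5, 48), (9, 5, 48)  [2]
  a=10..11: none
  a=12: (12, -11, 38), (12, -5, 36), (12, 5, 36), (12, 11, 38)  [4]
  a=13: (13, 13, 36)  [1]
  a=14..15: none
  a=16: (16, -5, 27), (16, 5, 27)  [2]
  a=17: none
  a=18: (18, -13, 26), (18, -5, 24), (18, 5, 24), (18, 13, 26)  [4]
  a=19: (19, -11, 24), (19, 11, 24)  [2]
  a=20..23: none
Total reduced forms: 1 + 2 + 2 + 2 + 4 + 2 + 2 + 4 + 1 + 2 + 4 + 2 = 28
h = 28

28


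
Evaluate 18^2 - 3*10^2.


x^2 - d*y^2
= 18^2 - 3*10^2
= 324 - 300
= 24

24


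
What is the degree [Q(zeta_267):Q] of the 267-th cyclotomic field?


The degree equals Euler's totient phi(267).
267 = 3 * 89
phi(267) = 176

176


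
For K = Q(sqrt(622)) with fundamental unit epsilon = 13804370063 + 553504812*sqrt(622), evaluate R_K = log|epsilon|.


epsilon = 13804370063 + 553504812*sqrt(622)
= 2.7609e+10
R = ln(2.7609e+10)
= 24.0414

24.0414


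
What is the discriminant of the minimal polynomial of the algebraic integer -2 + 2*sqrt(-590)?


The element -2 + 2*sqrt(-590) has minimal polynomial:
x^2 + 4*x + 2364
Discriminant = (4)^2 - 4*(2364)
= 16 - 9456
= -9440

-9440


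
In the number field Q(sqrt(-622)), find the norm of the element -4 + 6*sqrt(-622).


N(a + b*sqrt(d)) = a^2 - d*b^2
= (-4)^2 - (-622)*(6)^2
= 16 + 22392
= 22408

22408


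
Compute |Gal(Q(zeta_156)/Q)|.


|Gal(Q(zeta_156)/Q)| = phi(156)
= 48

48


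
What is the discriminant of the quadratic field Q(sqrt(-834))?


For K = Q(sqrt(d)) with d squarefree: disc(K) = d if d = 1 mod 4, and disc(K) = 4d if d = 2 or 3 mod 4.
Here d = -834, and d mod 4 = 2.
d = 2 mod 4, not 1 (O_K = Z[sqrt(d)]), so disc(K) = 4d = 4 * (-834) = -3336

-3336


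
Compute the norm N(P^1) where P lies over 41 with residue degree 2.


N(P^a) = p^(a*f)
= 41^(1*2)
= 41^2
= 1681

1681


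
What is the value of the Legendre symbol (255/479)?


p = 479 is prime, so compute (255/479) with the reciprocity algorithm (Jacobi-symbol steps: pull out 2s via (2/n), flip via reciprocity, reduce):
  reciprocity: (255/479) -> -(479/255)
  reduce: (224/255)
  pull out 2: (2/255) = +1  (since 255 mod 8 = 7)
  pull out 2: (2/255) = +1  (since 255 mod 8 = 7)
  pull out 2: (2/255) = +1  (since 255 mod 8 = 7)
  pull out 2: (2/255) = +1  (since 255 mod 8 = 7)
  pull out 2: (2/255) = +1  (since 255 mod 8 = 7)
  reciprocity: (7/255) -> -(255/7)
  reduce: (3/7)
  reciprocity: (3/7) -> -(7/3)
  reduce: (1/3)
  (1/3) = 1
Product of signs = -1
(255/479) = -1

-1


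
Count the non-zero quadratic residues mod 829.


For prime p, the number of non-zero quadratic residues is (p-1)/2.
= (829-1)/2
= 414

414


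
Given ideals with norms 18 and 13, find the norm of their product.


N(IJ) = N(I) * N(J)
= 18 * 13
= 234

234


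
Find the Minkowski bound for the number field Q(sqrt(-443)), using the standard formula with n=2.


d = -443, d mod 4 = 1, so disc(K) = d = -443; |disc(K)| = 443
Imaginary quadratic field, so n = 2, s = r2 = 1, r1 = 0
M = (n!/n^n) * (4/pi)^s * sqrt(|disc(K)|) = (2!/2^2) * (4/pi)^1 * sqrt(443)
= 0.5 * 1.273240 * 21.047565
= 13.3993

13.3993


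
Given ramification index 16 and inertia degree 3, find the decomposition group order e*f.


|D_P| = e * f
= 16 * 3
= 48

48


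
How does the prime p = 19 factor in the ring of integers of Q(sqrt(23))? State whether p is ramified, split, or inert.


K = Q(sqrt(23)). Since d mod 4 = 3, disc(K) = 92.
Check p | disc: 92 mod 19 = 16.
p does not divide disc. Compute Legendre symbol (d/p):
4^((19-1)/2) mod 19 = 1
(d/p) = 1, so p splits: (p) = P*P' with e=1, f=1, g=2.
Therefore p is split.

split


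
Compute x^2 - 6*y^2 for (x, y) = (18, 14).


x^2 - d*y^2
= 18^2 - 6*14^2
= 324 - 1176
= -852

-852


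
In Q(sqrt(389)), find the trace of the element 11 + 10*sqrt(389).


Tr(a + b*sqrt(d)) = (a + b*sqrt(d)) + (a - b*sqrt(d)) = 2a
= 2 * (11)
= 22

22


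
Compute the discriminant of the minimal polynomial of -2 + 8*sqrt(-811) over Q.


The element -2 + 8*sqrt(-811) has minimal polynomial:
x^2 + 4*x + 51908
Discriminant = (4)^2 - 4*(51908)
= 16 - 207632
= -207616

-207616


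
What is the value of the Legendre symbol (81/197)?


p = 197 is prime, so compute (81/197) with the reciprocity algorithm (Jacobi-symbol steps: pull out 2s via (2/n), flip via reciprocity, reduce):
  reciprocity: (81/197) -> +(197/81)
  reduce: (35/81)
  reciprocity: (35/81) -> +(81/35)
  reduce: (11/35)
  reciprocity: (11/35) -> -(35/11)
  reduce: (2/11)
  pull out 2: (2/11) = -1  (since 11 mod 8 = 3)
  (1/11) = 1
Product of signs = 1
(81/197) = 1

1


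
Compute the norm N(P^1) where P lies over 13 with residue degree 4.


N(P^a) = p^(a*f)
= 13^(1*4)
= 13^4
= 28561

28561


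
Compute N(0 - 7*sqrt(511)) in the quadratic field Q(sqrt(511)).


N(a + b*sqrt(d)) = a^2 - d*b^2
= (0)^2 - (511)*(-7)^2
= 0 - 25039
= -25039

-25039


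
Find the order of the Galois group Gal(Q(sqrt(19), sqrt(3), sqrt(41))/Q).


The 3 square roots of distinct primes are multiplicatively independent over Q,
so [K:Q] = 2^3 and Gal(K/Q) is isomorphic to (Z/2Z)^3.
|Gal| = 2^3 = 8

8


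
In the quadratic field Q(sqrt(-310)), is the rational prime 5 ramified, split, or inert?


K = Q(sqrt(-310)). Since d mod 4 = 2, disc(K) = -1240.
Check p | disc: -1240 mod 5 = 0.
p divides disc, so p ramifies: (p) = P^2 with e=2, f=1, g=1.
Therefore p is ramified.

ramified


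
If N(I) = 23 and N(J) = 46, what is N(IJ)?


N(IJ) = N(I) * N(J)
= 23 * 46
= 1058

1058


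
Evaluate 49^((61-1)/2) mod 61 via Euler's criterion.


p = 61 is prime and the exponent is (p-1)/2 = 30, so by Euler's criterion 49^30 = (49/61) = +1 or -1 mod 61.
Compute by square-and-multiply:
  30 = 16 + 8 + 4 + 2 (binary 11110)
  Repeated squaring mod 61: 49^1 = 49, 49^2 = 22, 49^4 = 57, 49^8 = 16, 49^16 = 12
  49^30 = 49^16 * 49^8 * 49^4 * 49^2 = 12 * 16 * 57 * 22 mod 61
    12 * 16 = 192 = 9 mod 61
    9 * 57 = 513 = 25 mod 61
    25 * 22 = 550 = 1 mod 61
  49^30 = 1 mod 61
Result 1: 49 is a quadratic residue mod 61.
49^30 mod 61 = 1

1


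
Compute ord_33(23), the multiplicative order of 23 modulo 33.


We want ord_33(23), the smallest k >= 1 with 23^k = 1 mod 33.
n = 33 = 3 * 11, phi(33) = 20; the order divides phi(n).
Divisors of 20: 1, 2, 4, 5, 10, 20
Repeated squaring mod 33: 23^1 = 23, 23^2 = 1, 23^4 = 1, 23^8 = 1, 23^16 = 1
Test divisors in increasing order:
  k=1: 23^1 = 23 mod 33
  k=2: 23^2 = 1 mod 33  <- first divisor giving 1
Order = 2

2


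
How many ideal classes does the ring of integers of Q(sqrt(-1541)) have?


K = Q(sqrt(-1541)). d mod 4 = 3, so D = disc(K) = 4d = -6164
h(K) equals the number of primitive reduced positive-definite forms (a, b, c) = a*x^2 + b*x*y + c*y^2 with b^2 - 4ac = D,
where reduced means |b| <= a <= c, with b >= 0 whenever |b| = a or a = c, and primitive means gcd(a, b, c) = 1.
Reduced forces 3a^2 <= |D| = 6164, so 1 <= a <= 45; b must have the parity of D, and c = (b^2 - D)/(4a) must be an integer >= a.
Enumerate a = 1..45, b in [-a, a]:
  a=1: (1, 0, 1541)  [1]
  a=2: (2, 2, 771)  [1]
  a=3: (3, -2, 514), (3, 2, 514)  [2]
  a=4: none
  a=5: (5, -4, 309), (5, 4, 309)  [2]
  a=6: (6, -2, 257), (6, 2, 257)  [2]
  a=7..8: none
  a=9: (9, -8, 173), (9, 8, 173)  [2]
  a=10: (10, -6, 155), (10, 6, 155)  [2]
  a=11..14: none
  a=15: (15, -14, 106), (15, -4, 103), (15, 4, 103), (15, 14, 106)  [4]
  a=16..17: none
  a=18: (18, -10, 87), (18, 10, 87)  [2]
  a=19: (19, -12, 83), (19, 12, 83)  [2]
  a=20..22: none
  a=23: (23, 0, 67)  [1]
  a=24: none
  a=25: (25, -6, 62), (25, 6, 62)  [2]
  a=26: none
  a=27: (27, -10, 58), (27, 10, 58)  [2]
  a=28: none
  a=29: (29, -10, 54), (29, 10, 54)  [2]
  a=30: (30, -26, 57), (30, -14, 53), (30, 14, 53), (30, 26, 57)  [4]
  a=31: (31, -6, 50), (31, 6, 50)  [2]
  a=32..37: none
  a=38: (38, -26, 45), (38, 26, 45)  [2]
  a=39..44: none
  a=45: (45, 44, 45)  [1]
Total reduced forms: 1 + 1 + 2 + 2 + 2 + 2 + 2 + 4 + 2 + 2 + 1 + 2 + 2 + 2 + 4 + 2 + 2 + 1 = 36
h = 36

36


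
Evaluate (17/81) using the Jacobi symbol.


Compute (17/81) via quadratic reciprocity:
  reciprocity: (17/81) -> +(81/17)
  reduce: (13/17)
  reciprocity: (13/17) -> +(17/13)
  reduce: (4/13)
  pull out 2: (2/13) = -1  (since 13 mod 8 = 5)
  pull out 2: (2/13) = -1  (since 13 mod 8 = 5)
  (1/13) = 1
Product of signs = 1

1


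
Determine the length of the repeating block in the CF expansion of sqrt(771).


Run the CF algorithm for sqrt(771).
a_0 = floor(sqrt(771)) = 27; set m_0=0, q_0=1.
Recurrence: m' = q*a - m,  q' = (d - m'^2)/q,  a' = floor((a_0 + m')/q').
  step 1: m=27, q=42, a=1
  step 2: m=15, q=13, a=3
  step 3: m=24, q=15, a=3
  step 4: m=21, q=22, a=2
  step 5: m=23, q=11, a=4
  step 6: m=21, q=30, a=1
  step 7: m=9, q=23, a=1
  step 8: m=14, q=25, a=1
  step 9: m=11, q=26, a=1
  step 10: m=15, q=21, a=2
  step 11: m=27, q=2, a=27
  step 12: m=27, q=21, a=2
  step 13: m=15, q=26, a=1
  step 14: m=11, q=25, a=1
  step 15: m=14, q=23, a=1
  step 16: m=9, q=30, a=1
  step 17: m=21, q=11, a=4
  step 18: m=23, q=22, a=2
  step 19: m=21, q=15, a=3
  step 20: m=24, q=13, a=3
  step 21: m=15, q=42, a=1
  step 22: m=27, q=1, a=54
a_22 = 2*a_0 = 54, so the period closes here.
sqrt(771) = [27; 1, 3, 3, 2, 4, 1, 1, 1, 1, 2, 27, 2, 1, 1, 1, 1, 4, 2, 3, 3, 1, 54]
Period length = 22

22


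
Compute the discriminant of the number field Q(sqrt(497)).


For K = Q(sqrt(d)) with d squarefree: disc(K) = d if d = 1 mod 4, and disc(K) = 4d if d = 2 or 3 mod 4.
Here d = 497, and d mod 4 = 1.
d = 1 mod 4 (O_K = Z[(1+sqrt(d))/2]), so disc(K) = d = 497

497


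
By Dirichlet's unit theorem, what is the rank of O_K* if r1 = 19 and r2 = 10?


By Dirichlet's unit theorem:
rank = r1 + r2 - 1
= 19 + 10 - 1
= 28

28


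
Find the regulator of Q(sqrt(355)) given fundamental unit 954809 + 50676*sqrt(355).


epsilon = 954809 + 50676*sqrt(355)
= 1.9096e+06
R = ln(1.9096e+06)
= 14.4624

14.4624


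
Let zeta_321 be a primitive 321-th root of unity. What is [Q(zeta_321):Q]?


The degree equals Euler's totient phi(321).
321 = 3 * 107
phi(321) = 212

212


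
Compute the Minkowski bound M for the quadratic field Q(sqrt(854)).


d = 854, d mod 4 = 2, so disc(K) = 4d = 3416; |disc(K)| = 3416
Real quadratic field, so n = 2, s = r2 = 0, r1 = 2
M = (n!/n^n) * (4/pi)^s * sqrt(|disc(K)|) = (2!/2^2) * (4/pi)^0 * sqrt(3416)
= 0.5 * 1.000000 * 58.446557
= 29.2233

29.2233


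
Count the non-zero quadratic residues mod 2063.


For prime p, the number of non-zero quadratic residues is (p-1)/2.
= (2063-1)/2
= 1031

1031


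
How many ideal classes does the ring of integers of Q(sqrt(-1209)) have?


K = Q(sqrt(-1209)). d mod 4 = 3, so D = disc(K) = 4d = -4836
h(K) equals the number of primitive reduced positive-definite forms (a, b, c) = a*x^2 + b*x*y + c*y^2 with b^2 - 4ac = D,
where reduced means |b| <= a <= c, with b >= 0 whenever |b| = a or a = c, and primitive means gcd(a, b, c) = 1.
Reduced forces 3a^2 <= |D| = 4836, so 1 <= a <= 40; b must have the parity of D, and c = (b^2 - D)/(4a) must be an integer >= a.
Enumerate a = 1..40, b in [-a, a]:
  a=1: (1, 0, 1209)  [1]
  a=2: (2, 2, 605)  [1]
  a=3: (3, 0, 403)  [1]
  a=4: none
  a=5: (5, -2, 242), (5, 2, 242)  [2]
  a=6: (6, 6, 203)  [1]
  a=7: (7, -6, 174), (7, 6, 174)  [2]
  a=8..9: none
  a=10: (10, -2, 121), (10, 2, 121)  [2]
  a=11: (11, -2, 110), (11, 2, 110)  [2]
  a=12: none
  a=13: (13, 0, 93)  [1]
  a=14: (14, -6, 87), (14, 6, 87)  [2]
  a=15: (15, -12, 83), (15, 12, 83)  [2]
  a=16: none
  a=17: (17, -14, 74), (17, 14, 74)  [2]
  a=18: none
  a=19: (19, -16, 67), (19, 16, 67)  [2]
  a=20: none
  a=21: (21, -6, 58), (21, 6, 58)  [2]
  a=22: (22, -2, 55), (22, 2, 55)  [2]
  a=23..24: none
  a=25: (25, -8, 49), (25, 8, 49)  [2]
  a=26: (26, 26, 53)  [1]
  a=27..28: none
  a=29: (29, -6, 42), (29, 6, 42)  [2]
  a=30: (30, -18, 43), (30, 18, 43)  [2]
  a=31: (31, 0, 39)  [1]
  a=32: none
  a=33: (33, -24, 41), (33, 24, 41)  [2]
  a=34: (34, -14, 37), (34, 14, 37)  [2]
  a=35: (35, -22, 38), (35, 8, 35), (35, 22, 38)  [3]
  a=36..40: none
Total reduced forms: 1 + 1 + 1 + 2 + 1 + 2 + 2 + 2 + 1 + 2 + 2 + 2 + 2 + 2 + 2 + 2 + 1 + 2 + 2 + 1 + 2 + 2 + 3 = 40
h = 40

40


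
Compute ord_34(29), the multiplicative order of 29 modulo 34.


We want ord_34(29), the smallest k >= 1 with 29^k = 1 mod 34.
n = 34 = 2 * 17, phi(34) = 16; the order divides phi(n).
Divisors of 16: 1, 2, 4, 8, 16
Repeated squaring mod 34: 29^1 = 29, 29^2 = 25, 29^4 = 13, 29^8 = 33, 29^16 = 1
Test divisors in increasing order:
  k=1: 29^1 = 29 mod 34
  k=2: 29^2 = 25 mod 34
  k=4: 29^4 = 13 mod 34
  k=8: 29^8 = 33 mod 34
  k=16: 29^16 = 1 mod 34  <- first divisor giving 1
Order = 16

16


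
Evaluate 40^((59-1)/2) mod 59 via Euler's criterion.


p = 59 is prime and the exponent is (p-1)/2 = 29, so by Euler's criterion 40^29 = (40/59) = +1 or -1 mod 59.
Compute by square-and-multiply:
  29 = 16 + 8 + 4 + 1 (binary 11101)
  Repeated squaring mod 59: 40^1 = 40, 40^2 = 7, 40^4 = 49, 40^8 = 41, 40^16 = 29
  40^29 = 40^16 * 40^8 * 40^4 * 40^1 = 29 * 41 * 49 * 40 mod 59
    29 * 41 = 1189 = 9 mod 59
    9 * 49 = 441 = 28 mod 59
    28 * 40 = 1120 = 58 mod 59
  40^29 = 58 mod 59
Result 58 = p - 1 = -1 mod 59: 40 is a quadratic non-residue mod 59. As a residue in [0, p-1] the value is 58.
40^29 mod 59 = 58

58


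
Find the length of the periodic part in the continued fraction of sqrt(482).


Run the CF algorithm for sqrt(482).
a_0 = floor(sqrt(482)) = 21; set m_0=0, q_0=1.
Recurrence: m' = q*a - m,  q' = (d - m'^2)/q,  a' = floor((a_0 + m')/q').
  step 1: m=21, q=41, a=1
  step 2: m=20, q=2, a=20
  step 3: m=20, q=41, a=1
  step 4: m=21, q=1, a=42
a_4 = 2*a_0 = 42, so the period closes here.
sqrt(482) = [21; 1, 20, 1, 42]
Period length = 4

4


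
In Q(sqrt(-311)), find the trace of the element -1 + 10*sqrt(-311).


Tr(a + b*sqrt(d)) = (a + b*sqrt(d)) + (a - b*sqrt(d)) = 2a
= 2 * (-1)
= -2

-2


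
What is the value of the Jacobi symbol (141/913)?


Compute (141/913) via quadratic reciprocity:
  reciprocity: (141/913) -> +(913/141)
  reduce: (67/141)
  reciprocity: (67/141) -> +(141/67)
  reduce: (7/67)
  reciprocity: (7/67) -> -(67/7)
  reduce: (4/7)
  pull out 2: (2/7) = +1  (since 7 mod 8 = 7)
  pull out 2: (2/7) = +1  (since 7 mod 8 = 7)
  (1/7) = 1
Product of signs = -1

-1


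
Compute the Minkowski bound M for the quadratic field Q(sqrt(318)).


d = 318, d mod 4 = 2, so disc(K) = 4d = 1272; |disc(K)| = 1272
Real quadratic field, so n = 2, s = r2 = 0, r1 = 2
M = (n!/n^n) * (4/pi)^s * sqrt(|disc(K)|) = (2!/2^2) * (4/pi)^0 * sqrt(1272)
= 0.5 * 1.000000 * 35.665109
= 17.8326

17.8326


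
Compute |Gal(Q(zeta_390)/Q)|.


|Gal(Q(zeta_390)/Q)| = phi(390)
= 96

96


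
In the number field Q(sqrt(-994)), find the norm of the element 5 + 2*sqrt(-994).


N(a + b*sqrt(d)) = a^2 - d*b^2
= (5)^2 - (-994)*(2)^2
= 25 + 3976
= 4001

4001


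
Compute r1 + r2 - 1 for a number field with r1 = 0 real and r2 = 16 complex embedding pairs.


By Dirichlet's unit theorem:
rank = r1 + r2 - 1
= 0 + 16 - 1
= 15

15


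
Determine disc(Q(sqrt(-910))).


For K = Q(sqrt(d)) with d squarefree: disc(K) = d if d = 1 mod 4, and disc(K) = 4d if d = 2 or 3 mod 4.
Here d = -910, and d mod 4 = 2.
d = 2 mod 4, not 1 (O_K = Z[sqrt(d)]), so disc(K) = 4d = 4 * (-910) = -3640

-3640


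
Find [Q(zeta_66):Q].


The degree equals Euler's totient phi(66).
66 = 2 * 3 * 11
phi(66) = 20

20


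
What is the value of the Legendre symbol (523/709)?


p = 709 is prime, so compute (523/709) with the reciprocity algorithm (Jacobi-symbol steps: pull out 2s via (2/n), flip via reciprocity, reduce):
  reciprocity: (523/709) -> +(709/523)
  reduce: (186/523)
  pull out 2: (2/523) = -1  (since 523 mod 8 = 3)
  reciprocity: (93/523) -> +(523/93)
  reduce: (58/93)
  pull out 2: (2/93) = -1  (since 93 mod 8 = 5)
  reciprocity: (29/93) -> +(93/29)
  reduce: (6/29)
  pull out 2: (2/29) = -1  (since 29 mod 8 = 5)
  reciprocity: (3/29) -> +(29/3)
  reduce: (2/3)
  pull out 2: (2/3) = -1  (since 3 mod 8 = 3)
  (1/3) = 1
Product of signs = 1
(523/709) = 1

1


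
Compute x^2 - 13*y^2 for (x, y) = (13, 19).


x^2 - d*y^2
= 13^2 - 13*19^2
= 169 - 4693
= -4524

-4524


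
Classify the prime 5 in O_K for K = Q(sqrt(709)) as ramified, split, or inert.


K = Q(sqrt(709)). Since d mod 4 = 1, disc(K) = 709.
Check p | disc: 709 mod 5 = 4.
p does not divide disc. Compute Legendre symbol (d/p):
4^((5-1)/2) mod 5 = 1
(d/p) = 1, so p splits: (p) = P*P' with e=1, f=1, g=2.
Therefore p is split.

split


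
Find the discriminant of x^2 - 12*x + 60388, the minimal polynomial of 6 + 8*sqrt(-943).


The element 6 + 8*sqrt(-943) has minimal polynomial:
x^2 - 12*x + 60388
Discriminant = (-12)^2 - 4*(60388)
= 144 - 241552
= -241408

-241408


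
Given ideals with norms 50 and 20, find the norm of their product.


N(IJ) = N(I) * N(J)
= 50 * 20
= 1000

1000


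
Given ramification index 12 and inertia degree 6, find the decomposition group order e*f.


|D_P| = e * f
= 12 * 6
= 72

72


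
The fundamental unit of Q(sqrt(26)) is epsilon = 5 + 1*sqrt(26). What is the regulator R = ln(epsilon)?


epsilon = 5 + 1*sqrt(26)
= 10.0990
R = ln(10.0990)
= 2.3124

2.3124


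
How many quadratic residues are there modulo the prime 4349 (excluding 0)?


For prime p, the number of non-zero quadratic residues is (p-1)/2.
= (4349-1)/2
= 2174

2174


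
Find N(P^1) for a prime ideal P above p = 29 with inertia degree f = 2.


N(P^a) = p^(a*f)
= 29^(1*2)
= 29^2
= 841

841


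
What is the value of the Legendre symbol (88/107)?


p = 107 is prime, so compute (88/107) with the reciprocity algorithm (Jacobi-symbol steps: pull out 2s via (2/n), flip via reciprocity, reduce):
  pull out 2: (2/107) = -1  (since 107 mod 8 = 3)
  pull out 2: (2/107) = -1  (since 107 mod 8 = 3)
  pull out 2: (2/107) = -1  (since 107 mod 8 = 3)
  reciprocity: (11/107) -> -(107/11)
  reduce: (8/11)
  pull out 2: (2/11) = -1  (since 11 mod 8 = 3)
  pull out 2: (2/11) = -1  (since 11 mod 8 = 3)
  pull out 2: (2/11) = -1  (since 11 mod 8 = 3)
  (1/11) = 1
Product of signs = -1
(88/107) = -1

-1


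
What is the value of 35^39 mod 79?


p = 79 is prime and the exponent is (p-1)/2 = 39, so by Euler's criterion 35^39 = (35/79) = +1 or -1 mod 79.
Compute by square-and-multiply:
  39 = 32 + 4 + 2 + 1 (binary 100111)
  Repeated squaring mod 79: 35^1 = 35, 35^2 = 40, 35^4 = 20, 35^8 = 5, 35^16 = 25, 35^32 = 72
  35^39 = 35^32 * 35^4 * 35^2 * 35^1 = 72 * 20 * 40 * 35 mod 79
    72 * 20 = 1440 = 18 mod 79
    18 * 40 = 720 = 9 mod 79
    9 * 35 = 315 = 78 mod 79
  35^39 = 78 mod 79
Result 78 = p - 1 = -1 mod 79: 35 is a quadratic non-residue mod 79. As a residue in [0, p-1] the value is 78.
35^39 mod 79 = 78

78


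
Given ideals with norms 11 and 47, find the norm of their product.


N(IJ) = N(I) * N(J)
= 11 * 47
= 517

517


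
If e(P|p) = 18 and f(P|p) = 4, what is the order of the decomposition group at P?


|D_P| = e * f
= 18 * 4
= 72

72


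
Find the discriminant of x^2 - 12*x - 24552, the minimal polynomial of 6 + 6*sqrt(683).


The element 6 + 6*sqrt(683) has minimal polynomial:
x^2 - 12*x - 24552
Discriminant = (-12)^2 - 4*(-24552)
= 144 + 98208
= 98352

98352


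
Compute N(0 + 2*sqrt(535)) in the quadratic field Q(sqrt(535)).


N(a + b*sqrt(d)) = a^2 - d*b^2
= (0)^2 - (535)*(2)^2
= 0 - 2140
= -2140

-2140


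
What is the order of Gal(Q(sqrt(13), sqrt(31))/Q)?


The 2 square roots of distinct primes are multiplicatively independent over Q,
so [K:Q] = 2^2 and Gal(K/Q) is isomorphic to (Z/2Z)^2.
|Gal| = 2^2 = 4

4


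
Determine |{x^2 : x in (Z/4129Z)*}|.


For prime p, the number of non-zero quadratic residues is (p-1)/2.
= (4129-1)/2
= 2064

2064


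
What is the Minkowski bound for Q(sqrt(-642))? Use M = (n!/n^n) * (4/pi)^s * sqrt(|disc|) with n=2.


d = -642, d mod 4 = 2, so disc(K) = 4d = -2568; |disc(K)| = 2568
Imaginary quadratic field, so n = 2, s = r2 = 1, r1 = 0
M = (n!/n^n) * (4/pi)^s * sqrt(|disc(K)|) = (2!/2^2) * (4/pi)^1 * sqrt(2568)
= 0.5 * 1.273240 * 50.675438
= 32.2610

32.2610


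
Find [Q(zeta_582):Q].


The degree equals Euler's totient phi(582).
582 = 2 * 3 * 97
phi(582) = 192

192


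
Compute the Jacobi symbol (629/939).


Compute (629/939) via quadratic reciprocity:
  reciprocity: (629/939) -> +(939/629)
  reduce: (310/629)
  pull out 2: (2/629) = -1  (since 629 mod 8 = 5)
  reciprocity: (155/629) -> +(629/155)
  reduce: (9/155)
  reciprocity: (9/155) -> +(155/9)
  reduce: (2/9)
  pull out 2: (2/9) = +1  (since 9 mod 8 = 1)
  (1/9) = 1
Product of signs = -1

-1


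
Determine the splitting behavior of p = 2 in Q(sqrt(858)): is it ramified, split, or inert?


K = Q(sqrt(858)). Since d mod 4 = 2, disc(K) = 3432.
Check p | disc: 3432 mod 2 = 0.
p divides disc, so p ramifies: (p) = P^2 with e=2, f=1, g=1.
Therefore p is ramified.

ramified


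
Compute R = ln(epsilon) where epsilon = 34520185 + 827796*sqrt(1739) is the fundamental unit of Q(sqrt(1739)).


epsilon = 34520185 + 827796*sqrt(1739)
= 6.9040e+07
R = ln(6.9040e+07)
= 18.0502

18.0502


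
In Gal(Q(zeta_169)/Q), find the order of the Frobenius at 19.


The Frobenius at p in Gal(Q(zeta_n)/Q) = (Z/nZ)* is the class of p, so its order is ord_169(19), the smallest k >= 1 with 19^k = 1 mod 169.
n = 169 = 13^2, phi(169) = 156; the order divides phi(n).
Divisors of 156: 1, 2, 3, 4, 6, 12, 13, 26, 39, 52, 78, 156
Repeated squaring mod 169: 19^1 = 19, 19^2 = 23, 19^4 = 22, 19^8 = 146, 19^16 = 22, 19^32 = 146, 19^64 = 22, 19^128 = 146
Test divisors in increasing order:
  k=1: 19^1 = 19 mod 169
  k=2: 19^2 = 23 mod 169
  k=3: 19^3 = 23 * 19 = 99 mod 169
  k=4: 19^4 = 22 mod 169
  k=6: 19^6 = 22 * 23 = 168 mod 169
  k=12: 19^12 = 146 * 22 = 1 mod 169  <- first divisor giving 1
Order = 12

12


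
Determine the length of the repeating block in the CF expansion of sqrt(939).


Run the CF algorithm for sqrt(939).
a_0 = floor(sqrt(939)) = 30; set m_0=0, q_0=1.
Recurrence: m' = q*a - m,  q' = (d - m'^2)/q,  a' = floor((a_0 + m')/q').
  step 1: m=30, q=39, a=1
  step 2: m=9, q=22, a=1
  step 3: m=13, q=35, a=1
  step 4: m=22, q=13, a=4
  step 5: m=30, q=3, a=20
  step 6: m=30, q=13, a=4
  step 7: m=22, q=35, a=1
  step 8: m=13, q=22, a=1
  step 9: m=9, q=39, a=1
  step 10: m=30, q=1, a=60
a_10 = 2*a_0 = 60, so the period closes here.
sqrt(939) = [30; 1, 1, 1, 4, 20, 4, 1, 1, 1, 60]
Period length = 10

10


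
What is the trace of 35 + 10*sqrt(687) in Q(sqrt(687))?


Tr(a + b*sqrt(d)) = (a + b*sqrt(d)) + (a - b*sqrt(d)) = 2a
= 2 * (35)
= 70

70


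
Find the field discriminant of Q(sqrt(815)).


For K = Q(sqrt(d)) with d squarefree: disc(K) = d if d = 1 mod 4, and disc(K) = 4d if d = 2 or 3 mod 4.
Here d = 815, and d mod 4 = 3.
d = 3 mod 4, not 1 (O_K = Z[sqrt(d)]), so disc(K) = 4d = 4 * (815) = 3260

3260


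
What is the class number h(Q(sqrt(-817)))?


K = Q(sqrt(-817)). d mod 4 = 3, so D = disc(K) = 4d = -3268
h(K) equals the number of primitive reduced positive-definite forms (a, b, c) = a*x^2 + b*x*y + c*y^2 with b^2 - 4ac = D,
where reduced means |b| <= a <= c, with b >= 0 whenever |b| = a or a = c, and primitive means gcd(a, b, c) = 1.
Reduced forces 3a^2 <= |D| = 3268, so 1 <= a <= 33; b must have the parity of D, and c = (b^2 - D)/(4a) must be an integer >= a.
Enumerate a = 1..33, b in [-a, a]:
  a=1: (1, 0, 817)  [1]
  a=2: (2, 2, 409)  [1]
  a=3..6: none
  a=7: (7, -6, 118), (7, 6, 118)  [2]
  a=8..13: none
  a=14: (14, -6, 59), (14, 6, 59)  [2]
  a=15..16: none
  a=17: (17, -8, 49), (17, 8, 49)  [2]
  a=18: none
  a=19: (19, 0, 43)  [1]
  a=20..28: none
  a=29: (29, -26, 34), (29, 26, 34)  [2]
  a=30: none
  a=31: (31, 24, 31)  [1]
  a=32..33: none
Total reduced forms: 1 + 1 + 2 + 2 + 2 + 1 + 2 + 1 = 12
h = 12

12


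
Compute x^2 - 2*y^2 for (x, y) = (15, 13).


x^2 - d*y^2
= 15^2 - 2*13^2
= 225 - 338
= -113

-113


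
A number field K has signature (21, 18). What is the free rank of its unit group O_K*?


By Dirichlet's unit theorem:
rank = r1 + r2 - 1
= 21 + 18 - 1
= 38

38


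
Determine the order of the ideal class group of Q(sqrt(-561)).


K = Q(sqrt(-561)). d mod 4 = 3, so D = disc(K) = 4d = -2244
h(K) equals the number of primitive reduced positive-definite forms (a, b, c) = a*x^2 + b*x*y + c*y^2 with b^2 - 4ac = D,
where reduced means |b| <= a <= c, with b >= 0 whenever |b| = a or a = c, and primitive means gcd(a, b, c) = 1.
Reduced forces 3a^2 <= |D| = 2244, so 1 <= a <= 27; b must have the parity of D, and c = (b^2 - D)/(4a) must be an integer >= a.
Enumerate a = 1..27, b in [-a, a]:
  a=1: (1, 0, 561)  [1]
  a=2: (2, 2, 281)  [1]
  a=3: (3, 0, 187)  [1]
  a=4: none
  a=5: (5, -4, 113), (5, 4, 113)  [2]
  a=6: (6, 6, 95)  [1]
  a=7..9: none
  a=10: (10, -6, 57), (10, 6, 57)  [2]
  a=11: (11, 0, 51)  [1]
  a=12..14: none
  a=15: (15, -6, 38), (15, 6, 38)  [2]
  a=16: none
  a=17: (17, 0, 33)  [1]
  a=18: none
  a=19: (19, -6, 30), (19, 6, 30)  [2]
  a=20..21: none
  a=22: (22, 22, 31)  [1]
  a=23..24: none
  a=25: (25, 16, 25)  [1]
  a=26..27: none
Total reduced forms: 1 + 1 + 1 + 2 + 1 + 2 + 1 + 2 + 1 + 2 + 1 + 1 = 16
h = 16

16
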